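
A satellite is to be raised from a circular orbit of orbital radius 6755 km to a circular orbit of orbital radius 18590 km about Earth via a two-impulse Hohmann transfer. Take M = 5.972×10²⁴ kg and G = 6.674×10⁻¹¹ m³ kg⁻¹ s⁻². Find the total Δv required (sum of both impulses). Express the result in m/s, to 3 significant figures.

Δv_total ≈ 2870 m/s

μ = GM = 6.674×10⁻¹¹ × 5.972×10²⁴ = 3.986×10¹⁴ m³/s².
r₁ = 6755 km = 6.755×10⁶ m.
r₂ = 18590 km = 1.859×10⁷ m.
Transfer ellipse a_t = (r₁ + r₂)/2 = 1.267×10⁷ m.
At r₁: circular v_c1 = √(μ/r₁) = 7681 m/s; transfer-perigee v_p = √[μ(2/r₁ − 1/a_t)] = 9304 m/s.
Δv₁ = v_p − v_c1 = 1622 m/s.
At r₂: circular v_c2 = √(μ/r₂) = 4630 m/s; transfer-apogee v_a = √[μ(2/r₂ − 1/a_t)] = 3381 m/s.
Δv₂ = v_c2 − v_a = 1250 m/s.
Total Δv = Δv₁ + Δv₂ = 2872 m/s.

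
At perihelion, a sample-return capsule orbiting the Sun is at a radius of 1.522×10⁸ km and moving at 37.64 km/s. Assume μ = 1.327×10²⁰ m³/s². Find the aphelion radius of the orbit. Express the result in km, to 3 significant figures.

aphelion radius ≈ 6.59×10⁸ km

r_p = 1.522×10¹¹ m.
Specific energy ε = v²/2 − μ/r = -1.635×10⁸ J/kg, so a = −μ/(2ε) = 4.058×10¹¹ m.
The apsides satisfy r_p + r_a = 2a, so the aphelion radius is 2a − r_p = 6.594×10¹¹ m = 6.5945×10⁸ km.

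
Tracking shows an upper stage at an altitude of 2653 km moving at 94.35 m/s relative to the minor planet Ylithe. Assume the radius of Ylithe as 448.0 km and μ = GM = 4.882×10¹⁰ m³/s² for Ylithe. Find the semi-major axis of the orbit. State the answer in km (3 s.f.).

r = 448.0 + 2653 = 3101.0 km = 3.101×10⁶ m.
Vis-viva rearranged: 1/a = 2/r − v²/μ = 6.450×10⁻⁷ − 1.823×10⁻⁷ = 4.626×10⁻⁷ m⁻¹.
a = 2.162×10⁶ m = 2161.6 km.

a ≈ 2160 km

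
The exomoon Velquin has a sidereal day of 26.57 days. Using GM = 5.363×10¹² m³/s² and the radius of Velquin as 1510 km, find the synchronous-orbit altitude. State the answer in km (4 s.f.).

T = 26.57 days = 2.296×10⁶ s.
A synchronous orbit has period T, so by Kepler's third law a = (μT²/4π²)^(1/3).
μT²/4π² = 5.363×10¹² × (2.296×10⁶)² / 39.48 = 7.159×10²³ m³.
a = 8.946×10⁷ m = 89458 km.
Altitude h = a − R = 89458 − 1510 = 87948 km.

h_sync ≈ 87950 km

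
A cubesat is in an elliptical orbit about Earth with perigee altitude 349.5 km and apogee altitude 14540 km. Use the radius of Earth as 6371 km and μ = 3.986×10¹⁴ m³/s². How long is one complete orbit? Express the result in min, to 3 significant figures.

r_p = 6371 + 349.5 = 6720.5 km = 6.7205×10⁶ m.
r_a = 6371 + 14540 = 20911 km = 2.0911×10⁷ m.
Semi-major axis a = (r_p + r_a)/2 = (6720.5 + 20911)/2 = 13816 km = 1.382×10⁷ m.
By Kepler's third law T = 2π√(a³/μ) = 2π × 2.572×10³ = 1.616×10⁴ s.
= 269.4 min.

T ≈ 269 min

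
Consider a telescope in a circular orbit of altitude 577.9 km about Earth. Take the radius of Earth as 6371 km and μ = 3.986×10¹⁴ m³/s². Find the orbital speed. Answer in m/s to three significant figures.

r = 6371 + 577.9 = 6948.9 km = 6.9489×10⁶ m.
For a circular orbit v = √(μ/r) = √(3.986×10¹⁴ / 6.949×10⁶) = √(5.736×10⁷) = 7574 m/s.

v ≈ 7570 m/s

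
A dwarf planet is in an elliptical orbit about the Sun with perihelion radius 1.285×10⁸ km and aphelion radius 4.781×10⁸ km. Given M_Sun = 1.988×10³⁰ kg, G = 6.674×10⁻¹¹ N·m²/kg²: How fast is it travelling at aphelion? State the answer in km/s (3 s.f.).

μ = GM = 6.674×10⁻¹¹ × 1.988×10³⁰ = 1.327×10²⁰ m³/s².
Semi-major axis a = (r_p + r_a)/2 = 3.0330×10⁸ km = 3.033×10¹¹ m.
Vis-viva: v² = μ(2/r − 1/a) = 1.327×10²⁰ × (4.183×10⁻¹² − 3.297×10⁻¹²) = 1.176×10⁸ m²/s².
v = 10840 m/s = 10.84 km/s.

v ≈ 10.8 km/s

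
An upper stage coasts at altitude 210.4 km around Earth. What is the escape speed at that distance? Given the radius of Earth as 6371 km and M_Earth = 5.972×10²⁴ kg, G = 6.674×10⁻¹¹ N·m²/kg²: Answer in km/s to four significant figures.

μ = GM = 6.674×10⁻¹¹ × 5.972×10²⁴ = 3.986×10¹⁴ m³/s².
r = 6371 + 210.4 = 6581.4 km = 6.5814×10⁶ m.
Escape speed v_esc = √(2μ/r) = √(2 × 3.986×10¹⁴ / 6.581×10⁶) = √(1.211×10⁸) = 11010 m/s.
= 11.01 km/s.

v_esc ≈ 11.01 km/s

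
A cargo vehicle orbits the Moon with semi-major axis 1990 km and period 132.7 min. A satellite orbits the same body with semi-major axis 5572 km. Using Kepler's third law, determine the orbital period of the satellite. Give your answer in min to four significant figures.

T₂ ≈ 621.7 min

Kepler's third law: T² ∝ a³, so T₂ = T₁ (a₂/a₁)^(3/2).
a₂/a₁ = 2.800, (a₂/a₁)^(3/2) = 4.685.
T₂ = 132.7 × 4.685 = 621.7 min.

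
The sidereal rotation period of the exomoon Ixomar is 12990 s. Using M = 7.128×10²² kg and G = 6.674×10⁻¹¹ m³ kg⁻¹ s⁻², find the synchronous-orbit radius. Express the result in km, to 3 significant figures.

r_sync ≈ 2730 km

μ = GM = 6.674×10⁻¹¹ × 7.128×10²² = 4.757×10¹² m³/s².
A synchronous orbit has period T, so by Kepler's third law a = (μT²/4π²)^(1/3).
μT²/4π² = 4.757×10¹² × (1.299×10⁴)² / 39.48 = 2.033×10¹⁹ m³.
a = 2.729×10⁶ m = 2729.4 km.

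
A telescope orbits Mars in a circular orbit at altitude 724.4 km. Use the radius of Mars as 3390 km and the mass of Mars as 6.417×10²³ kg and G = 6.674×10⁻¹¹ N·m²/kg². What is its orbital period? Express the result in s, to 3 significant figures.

T ≈ 8010 s

μ = GM = 6.674×10⁻¹¹ × 6.417×10²³ = 4.283×10¹³ m³/s².
r = 3390 + 724.4 = 4114.4 km = 4.1144×10⁶ m.
Kepler's third law: T = 2π√(r³/μ) = 2π√((4.114×10⁶)³ / 4.283×10¹³).
r³/μ = 1.626×10⁶ s², so T = 2π × 1.275×10³ = 8.013×10³ s.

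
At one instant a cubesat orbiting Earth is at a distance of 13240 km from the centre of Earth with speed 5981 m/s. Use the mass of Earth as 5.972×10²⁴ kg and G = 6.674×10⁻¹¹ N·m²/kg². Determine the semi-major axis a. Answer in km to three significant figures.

μ = GM = 6.674×10⁻¹¹ × 5.972×10²⁴ = 3.986×10¹⁴ m³/s².
r = 1.324×10⁷ m.
Specific orbital energy ε = v²/2 − μ/r = (5981)²/2 − 3.986×10¹⁴/1.324×10⁷ = -1.222×10⁷ J/kg.
Since ε = −μ/(2a), a = −μ/(2ε) = 1.631×10⁷ m = 16312 km.

a ≈ 16300 km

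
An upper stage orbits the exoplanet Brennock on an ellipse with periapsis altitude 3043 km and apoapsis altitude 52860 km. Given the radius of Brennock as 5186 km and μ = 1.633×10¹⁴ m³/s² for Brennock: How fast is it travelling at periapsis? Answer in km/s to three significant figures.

r_p = 5186 + 3043 = 8229.0 km = 8.2290×10⁶ m.
r_a = 5186 + 52860 = 58046 km = 5.8046×10⁷ m.
Semi-major axis a = (r_p + r_a)/2 = 33138 km = 3.314×10⁷ m.
Vis-viva: v² = μ(2/r − 1/a) = 1.633×10¹⁴ × (2.430×10⁻⁷ − 3.018×10⁻⁸) = 3.476×10⁷ m²/s².
v = 5896 m/s = 5.896 km/s.

v ≈ 5.90 km/s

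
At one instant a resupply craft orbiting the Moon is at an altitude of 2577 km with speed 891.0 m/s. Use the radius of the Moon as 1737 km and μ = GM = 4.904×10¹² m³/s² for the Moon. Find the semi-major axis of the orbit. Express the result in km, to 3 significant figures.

a ≈ 3310 km

r = 1737 + 2577 = 4314.0 km = 4.314×10⁶ m.
Specific orbital energy ε = v²/2 − μ/r = (891.0)²/2 − 4.904×10¹²/4.314×10⁶ = -7.398×10⁵ J/kg.
Since ε = −μ/(2a), a = −μ/(2ε) = 3.314×10⁶ m = 3314.3 km.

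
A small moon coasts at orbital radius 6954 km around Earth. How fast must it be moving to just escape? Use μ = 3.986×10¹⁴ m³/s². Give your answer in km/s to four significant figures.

r = 6954 km = 6.954×10⁶ m.
Escape speed v_esc = √(2μ/r) = √(2 × 3.986×10¹⁴ / 6.954×10⁶) = √(1.146×10⁸) = 10710 m/s.
= 10.71 km/s.

v_esc ≈ 10.71 km/s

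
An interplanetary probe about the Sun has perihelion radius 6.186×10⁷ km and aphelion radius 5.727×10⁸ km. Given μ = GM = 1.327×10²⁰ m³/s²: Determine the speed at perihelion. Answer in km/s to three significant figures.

Semi-major axis a = (r_p + r_a)/2 = 3.1728×10⁸ km = 3.173×10¹¹ m.
Vis-viva: v² = μ(2/r − 1/a) = 1.327×10²⁰ × (3.233×10⁻¹¹ − 3.152×10⁻¹²) = 3.872×10⁹ m²/s².
v = 62230 m/s = 62.23 km/s.

v ≈ 62.2 km/s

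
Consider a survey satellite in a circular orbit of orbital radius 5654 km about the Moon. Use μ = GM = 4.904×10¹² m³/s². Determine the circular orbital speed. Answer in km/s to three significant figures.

r = 5654 km = 5.654×10⁶ m.
For a circular orbit v = √(μ/r) = √(4.904×10¹² / 5.654×10⁶) = √(8.674×10⁵) = 931.3 m/s.
That is 0.9313 km/s.

v ≈ 0.931 km/s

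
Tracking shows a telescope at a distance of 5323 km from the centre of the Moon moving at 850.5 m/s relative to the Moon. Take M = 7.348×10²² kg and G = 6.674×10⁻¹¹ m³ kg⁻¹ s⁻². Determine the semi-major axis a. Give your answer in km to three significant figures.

a ≈ 4380 km

μ = GM = 6.674×10⁻¹¹ × 7.348×10²² = 4.904×10¹² m³/s².
r = 5.323×10⁶ m.
Vis-viva rearranged: 1/a = 2/r − v²/μ = 3.757×10⁻⁷ − 1.475×10⁻⁷ = 2.282×10⁻⁷ m⁻¹.
a = 4.382×10⁶ m = 4381.6 km.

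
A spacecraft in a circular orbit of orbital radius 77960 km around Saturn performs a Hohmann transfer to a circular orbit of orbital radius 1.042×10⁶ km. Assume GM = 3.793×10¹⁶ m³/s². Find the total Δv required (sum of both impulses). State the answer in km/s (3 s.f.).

r₁ = 77960 km = 7.796×10⁷ m.
r₂ = 1.042×10⁶ km = 1.042×10⁹ m.
Transfer ellipse a_t = (r₁ + r₂)/2 = 5.600×10⁸ m.
At r₁: circular v_c1 = √(μ/r₁) = 22060 m/s; transfer-perikrone v_p = √[μ(2/r₁ − 1/a_t)] = 30090 m/s.
Δv₁ = v_p − v_c1 = 8031 m/s.
At r₂: circular v_c2 = √(μ/r₂) = 6033 m/s; transfer-apokrone v_a = √[μ(2/r₂ − 1/a_t)] = 2251 m/s.
Δv₂ = v_c2 − v_a = 3782 m/s.
Total Δv = Δv₁ + Δv₂ = 11810 m/s = 11.81 km/s.

Δv_total ≈ 11.8 km/s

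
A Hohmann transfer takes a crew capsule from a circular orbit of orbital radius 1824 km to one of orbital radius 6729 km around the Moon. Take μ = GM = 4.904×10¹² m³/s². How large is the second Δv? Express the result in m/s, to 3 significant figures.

Δv ≈ 296 m/s

r₁ = 1824 km = 1.824×10⁶ m.
r₂ = 6729 km = 6.729×10⁶ m.
Transfer ellipse a_t = (r₁ + r₂)/2 = 4.276×10⁶ m.
At r₁: circular v_c1 = √(μ/r₁) = 1640 m/s; transfer-perilune v_p = √[μ(2/r₁ − 1/a_t)] = 2057 m/s.
At r₂: circular v_c2 = √(μ/r₂) = 853.7 m/s; transfer-apolune v_a = √[μ(2/r₂ − 1/a_t)] = 557.5 m/s.
Δv₂ = v_c2 − v_a = 296.2 m/s.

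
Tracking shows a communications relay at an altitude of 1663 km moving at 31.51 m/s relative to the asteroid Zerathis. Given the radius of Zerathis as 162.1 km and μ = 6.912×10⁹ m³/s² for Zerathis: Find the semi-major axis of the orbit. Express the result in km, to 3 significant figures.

r = 162.1 + 1663 = 1825.1 km = 1.825×10⁶ m.
Specific orbital energy ε = v²/2 − μ/r = (31.51)²/2 − 6.912×10⁹/1.825×10⁶ = -3.291×10³ J/kg.
Since ε = −μ/(2a), a = −μ/(2ε) = 1.050×10⁶ m = 1050.2 km.

a ≈ 1050 km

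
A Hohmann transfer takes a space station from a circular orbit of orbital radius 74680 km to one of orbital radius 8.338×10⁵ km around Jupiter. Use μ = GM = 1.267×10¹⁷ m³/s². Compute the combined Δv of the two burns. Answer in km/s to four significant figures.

Δv_total ≈ 21.94 km/s

r₁ = 74680 km = 7.468×10⁷ m.
r₂ = 8.338×10⁵ km = 8.338×10⁸ m.
Transfer ellipse a_t = (r₁ + r₂)/2 = 4.542×10⁸ m.
At r₁: circular v_c1 = √(μ/r₁) = 41190 m/s; transfer-perijove v_p = √[μ(2/r₁ − 1/a_t)] = 55810 m/s.
Δv₁ = v_p − v_c1 = 14620 m/s.
At r₂: circular v_c2 = √(μ/r₂) = 12330 m/s; transfer-apojove v_a = √[μ(2/r₂ − 1/a_t)] = 4998 m/s.
Δv₂ = v_c2 − v_a = 7329 m/s.
Total Δv = Δv₁ + Δv₂ = 21940 m/s = 21.94 km/s.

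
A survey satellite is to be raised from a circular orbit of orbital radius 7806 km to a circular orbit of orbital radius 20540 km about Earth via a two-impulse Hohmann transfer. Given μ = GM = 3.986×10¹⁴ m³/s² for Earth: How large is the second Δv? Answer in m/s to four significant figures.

Δv ≈ 1136 m/s

r₁ = 7806 km = 7.806×10⁶ m.
r₂ = 20540 km = 2.054×10⁷ m.
Transfer ellipse a_t = (r₁ + r₂)/2 = 1.417×10⁷ m.
At r₁: circular v_c1 = √(μ/r₁) = 7146 m/s; transfer-perigee v_p = √[μ(2/r₁ − 1/a_t)] = 8602 m/s.
At r₂: circular v_c2 = √(μ/r₂) = 4405 m/s; transfer-apogee v_a = √[μ(2/r₂ − 1/a_t)] = 3269 m/s.
Δv₂ = v_c2 − v_a = 1136 m/s.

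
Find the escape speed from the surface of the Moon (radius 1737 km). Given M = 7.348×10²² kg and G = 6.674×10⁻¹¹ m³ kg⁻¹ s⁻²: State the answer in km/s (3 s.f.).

v_esc ≈ 2.38 km/s

μ = GM = 6.674×10⁻¹¹ × 7.348×10²² = 4.904×10¹² m³/s².
r = R = 1.737×10⁶ m.
Escape speed v_esc = √(2μ/r) = √(2 × 4.904×10¹² / 1.737×10⁶) = √(5.647×10⁶) = 2376 m/s.
= 2.376 km/s.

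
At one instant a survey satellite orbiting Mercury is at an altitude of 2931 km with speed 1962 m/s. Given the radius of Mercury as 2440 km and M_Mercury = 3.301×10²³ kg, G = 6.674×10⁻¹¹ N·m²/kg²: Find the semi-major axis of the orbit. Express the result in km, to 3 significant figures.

a ≈ 5060 km

μ = GM = 6.674×10⁻¹¹ × 3.301×10²³ = 2.203×10¹³ m³/s².
r = 2440 + 2931 = 5371.0 km = 5.371×10⁶ m.
Specific orbital energy ε = v²/2 − μ/r = (1962)²/2 − 2.203×10¹³/5.371×10⁶ = -2.177×10⁶ J/kg.
Since ε = −μ/(2a), a = −μ/(2ε) = 5.060×10⁶ m = 5059.7 km.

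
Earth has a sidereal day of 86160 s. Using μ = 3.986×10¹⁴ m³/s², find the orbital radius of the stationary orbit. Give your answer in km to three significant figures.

r_sync ≈ 42200 km

A synchronous orbit has period T, so by Kepler's third law a = (μT²/4π²)^(1/3).
μT²/4π² = 3.986×10¹⁴ × (8.616×10⁴)² / 39.48 = 7.495×10²² m³.
a = 4.216×10⁷ m = 42163 km.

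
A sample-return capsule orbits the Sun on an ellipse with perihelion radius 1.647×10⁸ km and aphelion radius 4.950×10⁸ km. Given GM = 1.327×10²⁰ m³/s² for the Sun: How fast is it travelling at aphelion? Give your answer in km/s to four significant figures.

v ≈ 11.57 km/s

Semi-major axis a = (r_p + r_a)/2 = 3.2985×10⁸ km = 3.298×10¹¹ m.
Vis-viva: v² = μ(2/r − 1/a) = 1.327×10²⁰ × (4.040×10⁻¹² − 3.032×10⁻¹²) = 1.339×10⁸ m²/s².
v = 11570 m/s = 11.57 km/s.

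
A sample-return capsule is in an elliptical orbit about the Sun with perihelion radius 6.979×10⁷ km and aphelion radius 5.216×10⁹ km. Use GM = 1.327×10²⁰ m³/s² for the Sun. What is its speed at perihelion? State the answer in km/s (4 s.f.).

Semi-major axis a = (r_p + r_a)/2 = 2.6429×10⁹ km = 2.643×10¹² m.
Vis-viva: v² = μ(2/r − 1/a) = 1.327×10²⁰ × (2.866×10⁻¹¹ − 3.784×10⁻¹³) = 3.753×10⁹ m²/s².
v = 61260 m/s = 61.26 km/s.

v ≈ 61.26 km/s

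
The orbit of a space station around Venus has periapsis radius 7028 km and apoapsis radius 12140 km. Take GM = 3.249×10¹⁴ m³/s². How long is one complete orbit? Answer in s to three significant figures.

Semi-major axis a = (r_p + r_a)/2 = (7028.0 + 12140)/2 = 9584.0 km = 9.584×10⁶ m.
By Kepler's third law T = 2π√(a³/μ) = 2π × 1.646×10³ = 1.034×10⁴ s.

T ≈ 10300 s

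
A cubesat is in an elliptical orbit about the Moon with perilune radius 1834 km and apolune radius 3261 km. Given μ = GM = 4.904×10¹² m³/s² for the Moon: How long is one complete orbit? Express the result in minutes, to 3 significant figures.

Semi-major axis a = (r_p + r_a)/2 = (1834.0 + 3261.0)/2 = 2547.5 km = 2.548×10⁶ m.
By Kepler's third law T = 2π√(a³/μ) = 2π × 1.836×10³ = 1.154×10⁴ s.
= 192.3 minutes.

T ≈ 192 minutes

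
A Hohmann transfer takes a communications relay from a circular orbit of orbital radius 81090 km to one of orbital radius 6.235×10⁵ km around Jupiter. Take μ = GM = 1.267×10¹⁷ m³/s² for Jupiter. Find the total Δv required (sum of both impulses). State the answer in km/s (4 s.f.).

r₁ = 81090 km = 8.109×10⁷ m.
r₂ = 6.235×10⁵ km = 6.235×10⁸ m.
Transfer ellipse a_t = (r₁ + r₂)/2 = 3.523×10⁸ m.
At r₁: circular v_c1 = √(μ/r₁) = 39530 m/s; transfer-perijove v_p = √[μ(2/r₁ − 1/a_t)] = 52590 m/s.
Δv₁ = v_p − v_c1 = 13060 m/s.
At r₂: circular v_c2 = √(μ/r₂) = 14260 m/s; transfer-apojove v_a = √[μ(2/r₂ − 1/a_t)] = 6839 m/s.
Δv₂ = v_c2 − v_a = 7416 m/s.
Total Δv = Δv₁ + Δv₂ = 20470 m/s = 20.47 km/s.

Δv_total ≈ 20.47 km/s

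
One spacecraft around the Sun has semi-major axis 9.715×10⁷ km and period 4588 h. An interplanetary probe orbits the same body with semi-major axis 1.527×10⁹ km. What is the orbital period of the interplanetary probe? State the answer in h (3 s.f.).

T₂ ≈ 2.86×10⁵ h

Kepler's third law: T² ∝ a³, so T₂ = T₁ (a₂/a₁)^(3/2).
a₂/a₁ = 15.72, (a₂/a₁)^(3/2) = 62.32.
T₂ = 4588 × 62.32 = 2.859×10⁵ h.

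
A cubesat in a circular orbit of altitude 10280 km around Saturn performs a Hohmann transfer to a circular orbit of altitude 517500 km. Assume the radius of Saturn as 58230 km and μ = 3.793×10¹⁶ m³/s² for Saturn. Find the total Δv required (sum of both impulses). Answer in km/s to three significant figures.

r₁ = 58230 + 10280 = 68510 km = 6.8510×10⁷ m.
r₂ = 58230 + 517500 = 575730 km = 5.7573×10⁸ m.
Transfer ellipse a_t = (r₁ + r₂)/2 = 3.221×10⁸ m.
At r₁: circular v_c1 = √(μ/r₁) = 23530 m/s; transfer-perikrone v_p = √[μ(2/r₁ − 1/a_t)] = 31460 m/s.
Δv₁ = v_p − v_c1 = 7927 m/s.
At r₂: circular v_c2 = √(μ/r₂) = 8117 m/s; transfer-apokrone v_a = √[μ(2/r₂ − 1/a_t)] = 3743 m/s.
Δv₂ = v_c2 − v_a = 4373 m/s.
Total Δv = Δv₁ + Δv₂ = 12300 m/s = 12.30 km/s.

Δv_total ≈ 12.3 km/s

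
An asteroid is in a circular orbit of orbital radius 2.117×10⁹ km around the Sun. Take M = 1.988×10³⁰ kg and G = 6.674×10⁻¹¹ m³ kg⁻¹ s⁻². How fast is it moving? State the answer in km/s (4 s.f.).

μ = GM = 6.674×10⁻¹¹ × 1.988×10³⁰ = 1.327×10²⁰ m³/s².
r = 2.117×10⁹ km = 2.117×10¹² m.
For a circular orbit v = √(μ/r) = √(1.327×10²⁰ / 2.117×10¹²) = √(6.267×10⁷) = 7917 m/s.
That is 7.917 km/s.

v ≈ 7.917 km/s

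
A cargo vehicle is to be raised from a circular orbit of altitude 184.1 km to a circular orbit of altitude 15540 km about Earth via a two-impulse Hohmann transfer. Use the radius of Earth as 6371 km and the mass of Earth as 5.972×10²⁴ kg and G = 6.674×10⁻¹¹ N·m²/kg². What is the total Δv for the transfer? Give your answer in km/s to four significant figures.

μ = GM = 6.674×10⁻¹¹ × 5.972×10²⁴ = 3.986×10¹⁴ m³/s².
r₁ = 6371 + 184.1 = 6555.1 km = 6.5551×10⁶ m.
r₂ = 6371 + 15540 = 21911 km = 2.1911×10⁷ m.
Transfer ellipse a_t = (r₁ + r₂)/2 = 1.423×10⁷ m.
At r₁: circular v_c1 = √(μ/r₁) = 7798 m/s; transfer-perigee v_p = √[μ(2/r₁ − 1/a_t)] = 9675 m/s.
Δv₁ = v_p − v_c1 = 1877 m/s.
At r₂: circular v_c2 = √(μ/r₂) = 4265 m/s; transfer-apogee v_a = √[μ(2/r₂ − 1/a_t)] = 2894 m/s.
Δv₂ = v_c2 − v_a = 1371 m/s.
Total Δv = Δv₁ + Δv₂ = 3248 m/s = 3.248 km/s.

Δv_total ≈ 3.248 km/s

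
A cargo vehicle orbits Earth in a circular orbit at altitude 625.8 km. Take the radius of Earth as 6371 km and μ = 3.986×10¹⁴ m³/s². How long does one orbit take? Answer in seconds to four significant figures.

T ≈ 5825 seconds

r = 6371 + 625.8 = 6996.8 km = 6.9968×10⁶ m.
Kepler's third law: T = 2π√(r³/μ) = 2π√((6.997×10⁶)³ / 3.986×10¹⁴).
r³/μ = 8.593×10⁵ s², so T = 2π × 9.270×10² = 5.825×10³ s.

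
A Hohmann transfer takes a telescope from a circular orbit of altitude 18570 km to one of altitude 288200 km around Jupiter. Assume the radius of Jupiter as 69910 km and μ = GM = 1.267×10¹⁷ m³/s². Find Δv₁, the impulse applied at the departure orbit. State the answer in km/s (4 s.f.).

r₁ = 69910 + 18570 = 88480 km = 8.8480×10⁷ m.
r₂ = 69910 + 288200 = 358110 km = 3.5811×10⁸ m.
Transfer ellipse a_t = (r₁ + r₂)/2 = 2.233×10⁸ m.
At r₁: circular v_c1 = √(μ/r₁) = 37840 m/s; transfer-perijove v_p = √[μ(2/r₁ − 1/a_t)] = 47920 m/s.
Δv₁ = v_p − v_c1 = 10080 m/s.
= 10.08 km/s.

Δv ≈ 10.08 km/s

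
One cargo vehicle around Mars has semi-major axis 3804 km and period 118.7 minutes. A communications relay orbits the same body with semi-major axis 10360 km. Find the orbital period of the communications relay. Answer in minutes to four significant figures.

Kepler's third law: T² ∝ a³, so T₂ = T₁ (a₂/a₁)^(3/2).
a₂/a₁ = 2.723, (a₂/a₁)^(3/2) = 4.494.
T₂ = 118.7 × 4.494 = 533.5 minutes.

T₂ ≈ 533.5 minutes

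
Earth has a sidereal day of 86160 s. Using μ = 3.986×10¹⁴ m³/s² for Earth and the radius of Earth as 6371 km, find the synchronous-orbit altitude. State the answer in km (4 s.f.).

A synchronous orbit has period T, so by Kepler's third law a = (μT²/4π²)^(1/3).
μT²/4π² = 3.986×10¹⁴ × (8.616×10⁴)² / 39.48 = 7.495×10²² m³.
a = 4.216×10⁷ m = 42163 km.
Altitude h = a − R = 42163 − 6371 = 35792 km.

h_sync ≈ 35790 km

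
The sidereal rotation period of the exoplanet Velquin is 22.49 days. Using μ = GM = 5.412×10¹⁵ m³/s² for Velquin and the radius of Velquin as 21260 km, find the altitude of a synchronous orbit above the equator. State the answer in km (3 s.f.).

T = 22.49 days = 1.943×10⁶ s.
A synchronous orbit has period T, so by Kepler's third law a = (μT²/4π²)^(1/3).
μT²/4π² = 5.412×10¹⁵ × (1.943×10⁶)² / 39.48 = 5.176×10²⁶ m³.
a = 8.029×10⁸ m = 8.0291×10⁵ km.
Altitude h = a − R = 8.0291×10⁵ − 21260 = 7.8165×10⁵ km.

h_sync ≈ 7.82×10⁵ km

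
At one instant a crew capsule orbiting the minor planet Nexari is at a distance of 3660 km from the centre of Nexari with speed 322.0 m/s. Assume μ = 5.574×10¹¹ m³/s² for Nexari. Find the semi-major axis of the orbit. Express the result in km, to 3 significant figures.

a ≈ 2770 km

r = 3.660×10⁶ m.
Specific orbital energy ε = v²/2 − μ/r = (322.0)²/2 − 5.574×10¹¹/3.660×10⁶ = -1.005×10⁵ J/kg.
Since ε = −μ/(2a), a = −μ/(2ε) = 2.774×10⁶ m = 2774.4 km.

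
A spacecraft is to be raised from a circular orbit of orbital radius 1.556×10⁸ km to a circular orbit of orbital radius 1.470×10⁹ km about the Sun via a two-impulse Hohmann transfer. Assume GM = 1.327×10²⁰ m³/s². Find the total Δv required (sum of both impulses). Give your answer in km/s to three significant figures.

Δv_total ≈ 15.4 km/s

r₁ = 1.556×10⁸ km = 1.556×10¹¹ m.
r₂ = 1.470×10⁹ km = 1.470×10¹² m.
Transfer ellipse a_t = (r₁ + r₂)/2 = 8.128×10¹¹ m.
At r₁: circular v_c1 = √(μ/r₁) = 29200 m/s; transfer-perihelion v_p = √[μ(2/r₁ − 1/a_t)] = 39270 m/s.
Δv₁ = v_p − v_c1 = 10070 m/s.
At r₂: circular v_c2 = √(μ/r₂) = 9501 m/s; transfer-aphelion v_a = √[μ(2/r₂ − 1/a_t)] = 4157 m/s.
Δv₂ = v_c2 − v_a = 5344 m/s.
Total Δv = Δv₁ + Δv₂ = 15410 m/s = 15.41 km/s.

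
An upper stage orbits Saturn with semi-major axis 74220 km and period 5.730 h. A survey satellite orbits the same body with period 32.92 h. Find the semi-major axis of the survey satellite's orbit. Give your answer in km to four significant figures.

Kepler's third law: a³ ∝ T², so a₂ = a₁ (T₂/T₁)^(2/3).
T₂/T₁ = 5.745, (T₂/T₁)^(2/3) = 3.208.
a₂ = 74220 × 3.208 = 2.381×10⁵ km.

a₂ ≈ 2.381×10⁵ km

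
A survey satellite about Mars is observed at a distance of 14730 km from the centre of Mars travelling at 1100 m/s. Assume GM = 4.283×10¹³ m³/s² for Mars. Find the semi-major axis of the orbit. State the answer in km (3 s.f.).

a ≈ 9300 km

r = 1.473×10⁷ m.
Vis-viva rearranged: 1/a = 2/r − v²/μ = 1.358×10⁻⁷ − 2.825×10⁻⁸ = 1.075×10⁻⁷ m⁻¹.
a = 9.300×10⁶ m = 9300.1 km.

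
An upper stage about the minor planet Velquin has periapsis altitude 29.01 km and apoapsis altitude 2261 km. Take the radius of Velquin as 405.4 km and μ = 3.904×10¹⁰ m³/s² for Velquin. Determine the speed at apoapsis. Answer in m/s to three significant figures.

r_p = 405.4 + 29.01 = 434.41 km = 4.3441×10⁵ m.
r_a = 405.4 + 2261 = 2666.4 km = 2.6664×10⁶ m.
Semi-major axis a = (r_p + r_a)/2 = 1550.4 km = 1.550×10⁶ m.
Vis-viva: v² = μ(2/r − 1/a) = 3.904×10¹⁰ × (7.501×10⁻⁷ − 6.450×10⁻⁷) = 4.102×10³ m²/s².
v = 64.05 m/s.

v ≈ 64.1 m/s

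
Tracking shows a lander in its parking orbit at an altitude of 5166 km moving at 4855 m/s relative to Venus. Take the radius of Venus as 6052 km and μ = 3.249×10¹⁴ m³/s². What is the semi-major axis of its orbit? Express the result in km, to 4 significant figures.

r = 6052 + 5166 = 11218 km = 1.122×10⁷ m.
Specific orbital energy ε = v²/2 − μ/r = (4855)²/2 − 3.249×10¹⁴/1.122×10⁷ = -1.718×10⁷ J/kg.
Since ε = −μ/(2a), a = −μ/(2ε) = 9.457×10⁶ m = 9457.5 km.

a ≈ 9457 km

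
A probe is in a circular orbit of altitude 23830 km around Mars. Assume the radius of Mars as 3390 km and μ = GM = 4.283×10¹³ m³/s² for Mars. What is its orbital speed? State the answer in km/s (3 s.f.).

r = 3390 + 23830 = 27220 km = 2.7220×10⁷ m.
For a circular orbit v = √(μ/r) = √(4.283×10¹³ / 2.722×10⁷) = √(1.573×10⁶) = 1254 m/s.
That is 1.254 km/s.

v ≈ 1.25 km/s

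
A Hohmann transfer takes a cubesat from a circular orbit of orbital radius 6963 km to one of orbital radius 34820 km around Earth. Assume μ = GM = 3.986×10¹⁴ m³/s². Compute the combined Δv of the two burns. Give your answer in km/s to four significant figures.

r₁ = 6963 km = 6.963×10⁶ m.
r₂ = 34820 km = 3.482×10⁷ m.
Transfer ellipse a_t = (r₁ + r₂)/2 = 2.089×10⁷ m.
At r₁: circular v_c1 = √(μ/r₁) = 7566 m/s; transfer-perigee v_p = √[μ(2/r₁ − 1/a_t)] = 9768 m/s.
Δv₁ = v_p − v_c1 = 2202 m/s.
At r₂: circular v_c2 = √(μ/r₂) = 3383 m/s; transfer-apogee v_a = √[μ(2/r₂ − 1/a_t)] = 1953 m/s.
Δv₂ = v_c2 − v_a = 1430 m/s.
Total Δv = Δv₁ + Δv₂ = 3632 m/s = 3.632 km/s.

Δv_total ≈ 3.632 km/s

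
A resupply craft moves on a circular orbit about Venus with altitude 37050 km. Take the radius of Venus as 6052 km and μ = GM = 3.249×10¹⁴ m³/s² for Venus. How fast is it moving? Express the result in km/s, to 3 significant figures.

r = 6052 + 37050 = 43102 km = 4.3102×10⁷ m.
For a circular orbit v = √(μ/r) = √(3.249×10¹⁴ / 4.310×10⁷) = √(7.538×10⁶) = 2746 m/s.
That is 2.746 km/s.

v ≈ 2.75 km/s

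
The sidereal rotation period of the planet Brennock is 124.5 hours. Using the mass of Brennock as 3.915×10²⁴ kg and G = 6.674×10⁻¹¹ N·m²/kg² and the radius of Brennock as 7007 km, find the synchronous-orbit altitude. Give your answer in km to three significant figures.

μ = GM = 6.674×10⁻¹¹ × 3.915×10²⁴ = 2.613×10¹⁴ m³/s².
T = 124.5 hours = 4.482×10⁵ s.
A synchronous orbit has period T, so by Kepler's third law a = (μT²/4π²)^(1/3).
μT²/4π² = 2.613×10¹⁴ × (4.482×10⁵)² / 39.48 = 1.330×10²⁴ m³.
a = 1.100×10⁸ m = 1.0996×10⁵ km.
Altitude h = a − R = 1.0996×10⁵ − 7007 = 1.0295×10⁵ km.

h_sync ≈ 1.03×10⁵ km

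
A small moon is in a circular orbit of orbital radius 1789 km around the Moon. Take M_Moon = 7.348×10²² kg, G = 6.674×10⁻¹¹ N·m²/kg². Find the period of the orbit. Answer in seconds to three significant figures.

μ = GM = 6.674×10⁻¹¹ × 7.348×10²² = 4.904×10¹² m³/s².
r = 1789 km = 1.789×10⁶ m.
Kepler's third law: T = 2π√(r³/μ) = 2π√((1.789×10⁶)³ / 4.904×10¹²).
r³/μ = 1.168×10⁶ s², so T = 2π × 1.081×10³ = 6.789×10³ s.

T ≈ 6790 seconds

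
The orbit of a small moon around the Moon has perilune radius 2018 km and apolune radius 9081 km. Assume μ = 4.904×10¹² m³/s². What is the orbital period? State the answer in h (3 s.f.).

Semi-major axis a = (r_p + r_a)/2 = (2018.0 + 9081.0)/2 = 5549.5 km = 5.550×10⁶ m.
By Kepler's third law T = 2π√(a³/μ) = 2π × 5.903×10³ = 3.709×10⁴ s.
= 10.30 h.

T ≈ 10.3 h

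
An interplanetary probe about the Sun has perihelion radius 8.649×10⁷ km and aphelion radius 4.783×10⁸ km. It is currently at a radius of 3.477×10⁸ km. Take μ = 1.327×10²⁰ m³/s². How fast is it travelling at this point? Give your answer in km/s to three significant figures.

Semi-major axis a = (r_p + r_a)/2 = 2.8240×10⁸ km = 2.824×10¹¹ m.
Vis-viva: v² = μ(2/r − 1/a) = 1.327×10²⁰ × (5.752×10⁻¹² − 3.541×10⁻¹²) = 2.934×10⁸ m²/s².
v = 17130 m/s = 17.13 km/s.

v ≈ 17.1 km/s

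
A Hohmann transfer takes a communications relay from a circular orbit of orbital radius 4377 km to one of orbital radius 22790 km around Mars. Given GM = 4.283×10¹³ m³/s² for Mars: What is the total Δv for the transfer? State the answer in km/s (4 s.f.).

r₁ = 4377 km = 4.377×10⁶ m.
r₂ = 22790 km = 2.279×10⁷ m.
Transfer ellipse a_t = (r₁ + r₂)/2 = 1.358×10⁷ m.
At r₁: circular v_c1 = √(μ/r₁) = 3128 m/s; transfer-periapsis v_p = √[μ(2/r₁ − 1/a_t)] = 4052 m/s.
Δv₁ = v_p − v_c1 = 923.7 m/s.
At r₂: circular v_c2 = √(μ/r₂) = 1371 m/s; transfer-apoapsis v_a = √[μ(2/r₂ − 1/a_t)] = 778.2 m/s.
Δv₂ = v_c2 − v_a = 592.7 m/s.
Total Δv = Δv₁ + Δv₂ = 1516 m/s = 1.516 km/s.

Δv_total ≈ 1.516 km/s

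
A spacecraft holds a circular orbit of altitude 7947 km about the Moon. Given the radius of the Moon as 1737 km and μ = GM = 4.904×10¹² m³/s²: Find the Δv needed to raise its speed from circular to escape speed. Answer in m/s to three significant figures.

r = 1737 + 7947 = 9684.0 km = 9.6840×10⁶ m.
Circular speed v_c = √(μ/r) = 711.6 m/s.
Escape speed v_esc = √(2μ/r) = √2 × v_c = 1006 m/s.
Δv = v_esc − v_c = 294.8 m/s.

Δv ≈ 295 m/s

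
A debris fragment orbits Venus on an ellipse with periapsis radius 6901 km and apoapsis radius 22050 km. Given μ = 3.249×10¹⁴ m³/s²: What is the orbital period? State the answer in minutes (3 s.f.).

Semi-major axis a = (r_p + r_a)/2 = (6901.0 + 22050)/2 = 14476 km = 1.448×10⁷ m.
By Kepler's third law T = 2π√(a³/μ) = 2π × 3.055×10³ = 1.920×10⁴ s.
= 320.0 minutes.

T ≈ 320 minutes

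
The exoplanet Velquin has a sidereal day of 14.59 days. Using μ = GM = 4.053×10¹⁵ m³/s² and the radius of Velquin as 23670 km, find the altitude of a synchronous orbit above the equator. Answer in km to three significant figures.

h_sync ≈ 5.23×10⁵ km

T = 14.59 days = 1.261×10⁶ s.
A synchronous orbit has period T, so by Kepler's third law a = (μT²/4π²)^(1/3).
μT²/4π² = 4.053×10¹⁵ × (1.261×10⁶)² / 39.48 = 1.631×10²⁶ m³.
a = 5.464×10⁸ m = 5.4641×10⁵ km.
Altitude h = a − R = 5.4641×10⁵ − 23670 = 5.2274×10⁵ km.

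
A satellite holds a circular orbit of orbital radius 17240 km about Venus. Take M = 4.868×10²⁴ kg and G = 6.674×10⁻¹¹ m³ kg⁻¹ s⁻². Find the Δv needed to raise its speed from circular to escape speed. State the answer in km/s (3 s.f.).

μ = GM = 6.674×10⁻¹¹ × 4.868×10²⁴ = 3.249×10¹⁴ m³/s².
r = 17240 km = 1.724×10⁷ m.
Circular speed v_c = √(μ/r) = 4341 m/s.
Escape speed v_esc = √(2μ/r) = √2 × v_c = 6139 m/s.
Δv = v_esc − v_c = 1798 m/s = 1.798 km/s.

Δv ≈ 1.80 km/s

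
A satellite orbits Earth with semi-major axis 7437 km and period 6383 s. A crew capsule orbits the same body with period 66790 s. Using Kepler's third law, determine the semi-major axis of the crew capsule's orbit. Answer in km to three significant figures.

a₂ ≈ 35600 km

Kepler's third law: a³ ∝ T², so a₂ = a₁ (T₂/T₁)^(2/3).
T₂/T₁ = 10.46, (T₂/T₁)^(2/3) = 4.784.
a₂ = 7437 × 4.784 = 35580 km.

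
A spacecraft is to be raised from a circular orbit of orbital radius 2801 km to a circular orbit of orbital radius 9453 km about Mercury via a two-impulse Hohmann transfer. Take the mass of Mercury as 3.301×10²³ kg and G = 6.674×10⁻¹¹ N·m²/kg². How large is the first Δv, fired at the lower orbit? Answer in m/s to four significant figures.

Δv ≈ 679.0 m/s

μ = GM = 6.674×10⁻¹¹ × 3.301×10²³ = 2.203×10¹³ m³/s².
r₁ = 2801 km = 2.801×10⁶ m.
r₂ = 9453 km = 9.453×10⁶ m.
Transfer ellipse a_t = (r₁ + r₂)/2 = 6.127×10⁶ m.
At r₁: circular v_c1 = √(μ/r₁) = 2805 m/s; transfer-periherm v_p = √[μ(2/r₁ − 1/a_t)] = 3484 m/s.
Δv₁ = v_p − v_c1 = 679.0 m/s.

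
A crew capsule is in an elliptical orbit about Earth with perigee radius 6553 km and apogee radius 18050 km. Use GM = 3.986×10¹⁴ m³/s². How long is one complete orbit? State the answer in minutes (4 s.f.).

T ≈ 226.3 minutes

Semi-major axis a = (r_p + r_a)/2 = (6553.0 + 18050)/2 = 12302 km = 1.230×10⁷ m.
By Kepler's third law T = 2π√(a³/μ) = 2π × 2.161×10³ = 1.358×10⁴ s.
= 226.3 minutes.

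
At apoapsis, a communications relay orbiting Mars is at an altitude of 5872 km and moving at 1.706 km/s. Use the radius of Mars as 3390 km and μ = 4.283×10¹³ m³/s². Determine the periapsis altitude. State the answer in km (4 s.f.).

r_a = 3390 + 5872 = 9262.0 km = 9.262×10⁶ m.
Specific energy ε = v²/2 − μ/r = -3.169×10⁶ J/kg, so a = −μ/(2ε) = 6.758×10⁶ m.
The apsides satisfy r_p + r_a = 2a, so the periapsis radius is 2a − r_a = 4.253×10⁶ m = 4253.1 km.
Periapsis altitude = 4253.1 − 3390 = 863.08 km.

periapsis altitude ≈ 863.1 km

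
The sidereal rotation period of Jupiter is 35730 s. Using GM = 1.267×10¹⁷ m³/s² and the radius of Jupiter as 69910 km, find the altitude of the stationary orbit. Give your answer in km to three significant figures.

A synchronous orbit has period T, so by Kepler's third law a = (μT²/4π²)^(1/3).
μT²/4π² = 1.267×10¹⁷ × (3.573×10⁴)² / 39.48 = 4.097×10²⁴ m³.
a = 1.600×10⁸ m = 1.6002×10⁵ km.
Altitude h = a − R = 1.6002×10⁵ − 69910 = 90105 km.

h_sync ≈ 90100 km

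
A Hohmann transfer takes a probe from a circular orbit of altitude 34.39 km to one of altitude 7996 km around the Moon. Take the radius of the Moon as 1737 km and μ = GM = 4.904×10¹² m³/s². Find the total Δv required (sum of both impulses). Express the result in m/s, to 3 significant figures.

Δv_total ≈ 816 m/s

r₁ = 1737 + 34.39 = 1771.4 km = 1.7714×10⁶ m.
r₂ = 1737 + 7996 = 9733.0 km = 9.7330×10⁶ m.
Transfer ellipse a_t = (r₁ + r₂)/2 = 5.752×10⁶ m.
At r₁: circular v_c1 = √(μ/r₁) = 1664 m/s; transfer-perilune v_p = √[μ(2/r₁ − 1/a_t)] = 2164 m/s.
Δv₁ = v_p − v_c1 = 500.5 m/s.
At r₂: circular v_c2 = √(μ/r₂) = 709.8 m/s; transfer-apolune v_a = √[μ(2/r₂ − 1/a_t)] = 393.9 m/s.
Δv₂ = v_c2 − v_a = 315.9 m/s.
Total Δv = Δv₁ + Δv₂ = 816.4 m/s.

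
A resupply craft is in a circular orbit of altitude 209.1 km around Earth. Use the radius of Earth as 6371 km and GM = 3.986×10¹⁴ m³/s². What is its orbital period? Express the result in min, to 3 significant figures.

T ≈ 88.5 min

r = 6371 + 209.1 = 6580.1 km = 6.5801×10⁶ m.
Kepler's third law: T = 2π√(r³/μ) = 2π√((6.580×10⁶)³ / 3.986×10¹⁴).
r³/μ = 7.148×10⁵ s², so T = 2π × 8.454×10² = 5.312×10³ s.
Converting: 5.312×10³ s ÷ 60.00 = 88.53 min.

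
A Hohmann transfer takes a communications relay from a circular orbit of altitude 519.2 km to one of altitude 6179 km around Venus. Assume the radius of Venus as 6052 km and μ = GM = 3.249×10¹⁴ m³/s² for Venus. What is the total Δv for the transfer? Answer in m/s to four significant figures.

Δv_total ≈ 1834 m/s

r₁ = 6052 + 519.2 = 6571.2 km = 6.5712×10⁶ m.
r₂ = 6052 + 6179 = 12231 km = 1.2231×10⁷ m.
Transfer ellipse a_t = (r₁ + r₂)/2 = 9.401×10⁶ m.
At r₁: circular v_c1 = √(μ/r₁) = 7032 m/s; transfer-periapsis v_p = √[μ(2/r₁ − 1/a_t)] = 8020 m/s.
Δv₁ = v_p − v_c1 = 988.8 m/s.
At r₂: circular v_c2 = √(μ/r₂) = 5154 m/s; transfer-apoapsis v_a = √[μ(2/r₂ − 1/a_t)] = 4309 m/s.
Δv₂ = v_c2 − v_a = 845.0 m/s.
Total Δv = Δv₁ + Δv₂ = 1834 m/s.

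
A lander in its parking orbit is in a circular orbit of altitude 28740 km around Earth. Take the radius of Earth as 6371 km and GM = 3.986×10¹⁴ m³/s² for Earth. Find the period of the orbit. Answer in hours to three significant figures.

r = 6371 + 28740 = 35111 km = 3.5111×10⁷ m.
Kepler's third law: T = 2π√(r³/μ) = 2π√((3.511×10⁷)³ / 3.986×10¹⁴).
r³/μ = 1.086×10⁸ s², so T = 2π × 1.042×10⁴ = 6.548×10⁴ s.
Converting: 6.548×10⁴ s ÷ 3600 = 18.19 hours.

T ≈ 18.2 hours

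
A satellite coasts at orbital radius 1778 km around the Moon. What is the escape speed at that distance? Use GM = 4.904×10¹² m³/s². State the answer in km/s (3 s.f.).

v_esc ≈ 2.35 km/s

r = 1778 km = 1.778×10⁶ m.
Escape speed v_esc = √(2μ/r) = √(2 × 4.904×10¹² / 1.778×10⁶) = √(5.516×10⁶) = 2349 m/s.
= 2.349 km/s.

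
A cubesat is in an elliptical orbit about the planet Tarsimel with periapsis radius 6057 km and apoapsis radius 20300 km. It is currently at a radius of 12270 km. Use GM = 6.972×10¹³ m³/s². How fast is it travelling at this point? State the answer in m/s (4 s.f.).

v ≈ 2465 m/s

Semi-major axis a = (r_p + r_a)/2 = 13178 km = 1.318×10⁷ m.
Vis-viva: v² = μ(2/r − 1/a) = 6.972×10¹³ × (1.630×10⁻⁷ − 7.588×10⁻⁸) = 6.074×10⁶ m²/s².
v = 2465 m/s.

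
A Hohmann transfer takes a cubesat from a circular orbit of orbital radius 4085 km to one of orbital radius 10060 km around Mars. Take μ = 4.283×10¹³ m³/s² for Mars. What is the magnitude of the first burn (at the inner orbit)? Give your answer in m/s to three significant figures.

r₁ = 4085 km = 4.085×10⁶ m.
r₂ = 10060 km = 1.006×10⁷ m.
Transfer ellipse a_t = (r₁ + r₂)/2 = 7.072×10⁶ m.
At r₁: circular v_c1 = √(μ/r₁) = 3238 m/s; transfer-periapsis v_p = √[μ(2/r₁ − 1/a_t)] = 3862 m/s.
Δv₁ = v_p − v_c1 = 623.8 m/s.

Δv ≈ 624 m/s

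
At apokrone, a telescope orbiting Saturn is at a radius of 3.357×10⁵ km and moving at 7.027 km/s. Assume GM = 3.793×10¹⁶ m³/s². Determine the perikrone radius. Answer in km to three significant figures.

r_a = 3.357×10⁸ m.
Specific energy ε = v²/2 − μ/r = -8.830×10⁷ J/kg, so a = −μ/(2ε) = 2.148×10⁸ m.
The apsides satisfy r_p + r_a = 2a, so the perikrone radius is 2a − r_a = 9.387×10⁷ m = 93866 km.

perikrone radius ≈ 93900 km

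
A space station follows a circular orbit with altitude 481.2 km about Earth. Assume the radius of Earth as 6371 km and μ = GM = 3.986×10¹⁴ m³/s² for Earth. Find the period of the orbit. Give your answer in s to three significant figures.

T ≈ 5640 s

r = 6371 + 481.2 = 6852.2 km = 6.8522×10⁶ m.
Kepler's third law: T = 2π√(r³/μ) = 2π√((6.852×10⁶)³ / 3.986×10¹⁴).
r³/μ = 8.071×10⁵ s², so T = 2π × 8.984×10² = 5.645×10³ s.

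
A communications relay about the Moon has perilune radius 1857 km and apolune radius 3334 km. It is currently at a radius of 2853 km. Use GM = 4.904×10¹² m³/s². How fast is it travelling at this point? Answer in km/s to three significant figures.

Semi-major axis a = (r_p + r_a)/2 = 2595.5 km = 2.596×10⁶ m.
Vis-viva: v² = μ(2/r − 1/a) = 4.904×10¹² × (7.010×10⁻⁷ − 3.853×10⁻⁷) = 1.548×10⁶ m²/s².
v = 1244 m/s = 1.244 km/s.

v ≈ 1.24 km/s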